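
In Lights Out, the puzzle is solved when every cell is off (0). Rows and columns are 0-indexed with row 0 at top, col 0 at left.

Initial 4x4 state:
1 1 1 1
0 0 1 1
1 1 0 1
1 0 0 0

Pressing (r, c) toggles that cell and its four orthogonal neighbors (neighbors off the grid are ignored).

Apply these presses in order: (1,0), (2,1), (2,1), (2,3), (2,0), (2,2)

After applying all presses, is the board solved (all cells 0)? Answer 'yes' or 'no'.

Answer: no

Derivation:
After press 1 at (1,0):
0 1 1 1
1 1 1 1
0 1 0 1
1 0 0 0

After press 2 at (2,1):
0 1 1 1
1 0 1 1
1 0 1 1
1 1 0 0

After press 3 at (2,1):
0 1 1 1
1 1 1 1
0 1 0 1
1 0 0 0

After press 4 at (2,3):
0 1 1 1
1 1 1 0
0 1 1 0
1 0 0 1

After press 5 at (2,0):
0 1 1 1
0 1 1 0
1 0 1 0
0 0 0 1

After press 6 at (2,2):
0 1 1 1
0 1 0 0
1 1 0 1
0 0 1 1

Lights still on: 9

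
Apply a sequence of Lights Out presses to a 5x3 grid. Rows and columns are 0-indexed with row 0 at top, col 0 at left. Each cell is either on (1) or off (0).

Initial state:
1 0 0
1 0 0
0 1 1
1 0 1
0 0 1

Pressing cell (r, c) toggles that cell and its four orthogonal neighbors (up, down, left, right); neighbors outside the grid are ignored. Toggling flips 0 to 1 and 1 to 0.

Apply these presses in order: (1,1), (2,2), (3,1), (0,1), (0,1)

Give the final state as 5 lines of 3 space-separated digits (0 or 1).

After press 1 at (1,1):
1 1 0
0 1 1
0 0 1
1 0 1
0 0 1

After press 2 at (2,2):
1 1 0
0 1 0
0 1 0
1 0 0
0 0 1

After press 3 at (3,1):
1 1 0
0 1 0
0 0 0
0 1 1
0 1 1

After press 4 at (0,1):
0 0 1
0 0 0
0 0 0
0 1 1
0 1 1

After press 5 at (0,1):
1 1 0
0 1 0
0 0 0
0 1 1
0 1 1

Answer: 1 1 0
0 1 0
0 0 0
0 1 1
0 1 1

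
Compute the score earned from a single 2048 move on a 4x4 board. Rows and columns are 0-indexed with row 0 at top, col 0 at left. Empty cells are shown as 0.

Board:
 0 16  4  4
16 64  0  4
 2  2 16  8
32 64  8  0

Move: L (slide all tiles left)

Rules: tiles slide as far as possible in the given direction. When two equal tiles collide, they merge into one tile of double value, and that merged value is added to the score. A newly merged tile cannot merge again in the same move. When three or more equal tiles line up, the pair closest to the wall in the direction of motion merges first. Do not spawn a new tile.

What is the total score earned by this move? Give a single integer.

Answer: 12

Derivation:
Slide left:
row 0: [0, 16, 4, 4] -> [16, 8, 0, 0]  score +8 (running 8)
row 1: [16, 64, 0, 4] -> [16, 64, 4, 0]  score +0 (running 8)
row 2: [2, 2, 16, 8] -> [4, 16, 8, 0]  score +4 (running 12)
row 3: [32, 64, 8, 0] -> [32, 64, 8, 0]  score +0 (running 12)
Board after move:
16  8  0  0
16 64  4  0
 4 16  8  0
32 64  8  0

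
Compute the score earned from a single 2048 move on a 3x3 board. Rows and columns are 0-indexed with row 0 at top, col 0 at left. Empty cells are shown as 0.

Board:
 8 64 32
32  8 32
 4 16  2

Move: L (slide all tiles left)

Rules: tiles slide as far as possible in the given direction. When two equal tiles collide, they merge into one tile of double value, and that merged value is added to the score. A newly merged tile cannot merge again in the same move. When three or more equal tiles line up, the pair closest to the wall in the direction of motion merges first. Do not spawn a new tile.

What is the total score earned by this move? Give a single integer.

Slide left:
row 0: [8, 64, 32] -> [8, 64, 32]  score +0 (running 0)
row 1: [32, 8, 32] -> [32, 8, 32]  score +0 (running 0)
row 2: [4, 16, 2] -> [4, 16, 2]  score +0 (running 0)
Board after move:
 8 64 32
32  8 32
 4 16  2

Answer: 0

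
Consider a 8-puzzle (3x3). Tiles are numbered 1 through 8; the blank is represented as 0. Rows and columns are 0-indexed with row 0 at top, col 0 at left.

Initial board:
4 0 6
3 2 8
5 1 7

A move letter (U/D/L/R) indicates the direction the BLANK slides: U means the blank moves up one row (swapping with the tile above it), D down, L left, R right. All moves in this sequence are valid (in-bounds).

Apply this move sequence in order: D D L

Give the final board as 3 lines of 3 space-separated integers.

Answer: 4 2 6
3 1 8
0 5 7

Derivation:
After move 1 (D):
4 2 6
3 0 8
5 1 7

After move 2 (D):
4 2 6
3 1 8
5 0 7

After move 3 (L):
4 2 6
3 1 8
0 5 7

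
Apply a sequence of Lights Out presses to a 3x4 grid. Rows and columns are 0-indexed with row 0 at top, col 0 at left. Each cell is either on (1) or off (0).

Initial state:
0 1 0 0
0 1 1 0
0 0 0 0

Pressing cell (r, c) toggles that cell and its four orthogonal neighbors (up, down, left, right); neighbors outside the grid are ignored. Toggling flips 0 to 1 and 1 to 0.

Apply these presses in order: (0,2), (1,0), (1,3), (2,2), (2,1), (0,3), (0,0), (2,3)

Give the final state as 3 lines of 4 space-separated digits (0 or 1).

After press 1 at (0,2):
0 0 1 1
0 1 0 0
0 0 0 0

After press 2 at (1,0):
1 0 1 1
1 0 0 0
1 0 0 0

After press 3 at (1,3):
1 0 1 0
1 0 1 1
1 0 0 1

After press 4 at (2,2):
1 0 1 0
1 0 0 1
1 1 1 0

After press 5 at (2,1):
1 0 1 0
1 1 0 1
0 0 0 0

After press 6 at (0,3):
1 0 0 1
1 1 0 0
0 0 0 0

After press 7 at (0,0):
0 1 0 1
0 1 0 0
0 0 0 0

After press 8 at (2,3):
0 1 0 1
0 1 0 1
0 0 1 1

Answer: 0 1 0 1
0 1 0 1
0 0 1 1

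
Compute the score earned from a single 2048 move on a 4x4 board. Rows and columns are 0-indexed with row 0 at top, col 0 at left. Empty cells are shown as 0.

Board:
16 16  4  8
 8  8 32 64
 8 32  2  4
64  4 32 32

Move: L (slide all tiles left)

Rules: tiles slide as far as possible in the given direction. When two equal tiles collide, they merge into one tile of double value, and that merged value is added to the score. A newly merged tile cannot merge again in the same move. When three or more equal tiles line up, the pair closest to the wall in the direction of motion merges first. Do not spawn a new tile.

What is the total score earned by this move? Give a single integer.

Slide left:
row 0: [16, 16, 4, 8] -> [32, 4, 8, 0]  score +32 (running 32)
row 1: [8, 8, 32, 64] -> [16, 32, 64, 0]  score +16 (running 48)
row 2: [8, 32, 2, 4] -> [8, 32, 2, 4]  score +0 (running 48)
row 3: [64, 4, 32, 32] -> [64, 4, 64, 0]  score +64 (running 112)
Board after move:
32  4  8  0
16 32 64  0
 8 32  2  4
64  4 64  0

Answer: 112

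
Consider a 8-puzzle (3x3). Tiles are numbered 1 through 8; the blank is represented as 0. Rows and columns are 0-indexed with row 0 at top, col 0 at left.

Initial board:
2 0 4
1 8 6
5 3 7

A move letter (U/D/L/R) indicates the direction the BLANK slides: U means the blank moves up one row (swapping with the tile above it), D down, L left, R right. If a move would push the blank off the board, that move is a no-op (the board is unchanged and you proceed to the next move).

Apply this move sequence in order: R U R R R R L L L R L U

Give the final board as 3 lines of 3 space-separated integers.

After move 1 (R):
2 4 0
1 8 6
5 3 7

After move 2 (U):
2 4 0
1 8 6
5 3 7

After move 3 (R):
2 4 0
1 8 6
5 3 7

After move 4 (R):
2 4 0
1 8 6
5 3 7

After move 5 (R):
2 4 0
1 8 6
5 3 7

After move 6 (R):
2 4 0
1 8 6
5 3 7

After move 7 (L):
2 0 4
1 8 6
5 3 7

After move 8 (L):
0 2 4
1 8 6
5 3 7

After move 9 (L):
0 2 4
1 8 6
5 3 7

After move 10 (R):
2 0 4
1 8 6
5 3 7

After move 11 (L):
0 2 4
1 8 6
5 3 7

After move 12 (U):
0 2 4
1 8 6
5 3 7

Answer: 0 2 4
1 8 6
5 3 7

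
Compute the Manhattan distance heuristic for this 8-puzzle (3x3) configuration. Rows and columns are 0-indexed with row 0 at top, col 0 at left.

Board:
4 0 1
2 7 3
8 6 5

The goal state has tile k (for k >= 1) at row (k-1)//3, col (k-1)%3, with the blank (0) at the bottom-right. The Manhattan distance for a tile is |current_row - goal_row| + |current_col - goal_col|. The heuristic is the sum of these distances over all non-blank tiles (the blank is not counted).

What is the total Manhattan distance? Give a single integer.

Answer: 13

Derivation:
Tile 4: (0,0)->(1,0) = 1
Tile 1: (0,2)->(0,0) = 2
Tile 2: (1,0)->(0,1) = 2
Tile 7: (1,1)->(2,0) = 2
Tile 3: (1,2)->(0,2) = 1
Tile 8: (2,0)->(2,1) = 1
Tile 6: (2,1)->(1,2) = 2
Tile 5: (2,2)->(1,1) = 2
Sum: 1 + 2 + 2 + 2 + 1 + 1 + 2 + 2 = 13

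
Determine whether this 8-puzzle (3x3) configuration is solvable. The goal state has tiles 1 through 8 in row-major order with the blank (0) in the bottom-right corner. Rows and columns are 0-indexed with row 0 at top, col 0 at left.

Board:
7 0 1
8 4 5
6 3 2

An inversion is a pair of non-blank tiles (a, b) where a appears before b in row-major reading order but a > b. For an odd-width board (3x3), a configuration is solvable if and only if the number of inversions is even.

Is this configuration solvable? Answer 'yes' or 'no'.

Answer: yes

Derivation:
Inversions (pairs i<j in row-major order where tile[i] > tile[j] > 0): 18
18 is even, so the puzzle is solvable.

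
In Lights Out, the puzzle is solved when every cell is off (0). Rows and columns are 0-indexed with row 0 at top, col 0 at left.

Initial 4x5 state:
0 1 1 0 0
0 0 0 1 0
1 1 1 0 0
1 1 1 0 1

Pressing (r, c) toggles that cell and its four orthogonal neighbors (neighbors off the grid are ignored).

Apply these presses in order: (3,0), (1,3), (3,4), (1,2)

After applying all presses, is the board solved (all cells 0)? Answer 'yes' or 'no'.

After press 1 at (3,0):
0 1 1 0 0
0 0 0 1 0
0 1 1 0 0
0 0 1 0 1

After press 2 at (1,3):
0 1 1 1 0
0 0 1 0 1
0 1 1 1 0
0 0 1 0 1

After press 3 at (3,4):
0 1 1 1 0
0 0 1 0 1
0 1 1 1 1
0 0 1 1 0

After press 4 at (1,2):
0 1 0 1 0
0 1 0 1 1
0 1 0 1 1
0 0 1 1 0

Lights still on: 10

Answer: no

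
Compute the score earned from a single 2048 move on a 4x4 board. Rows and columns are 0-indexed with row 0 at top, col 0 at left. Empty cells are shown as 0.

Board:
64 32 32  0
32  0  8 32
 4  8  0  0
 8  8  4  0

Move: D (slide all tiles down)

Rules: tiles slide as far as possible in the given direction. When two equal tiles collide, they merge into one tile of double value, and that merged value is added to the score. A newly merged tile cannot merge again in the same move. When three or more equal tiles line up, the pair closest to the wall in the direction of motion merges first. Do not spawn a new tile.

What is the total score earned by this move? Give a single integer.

Slide down:
col 0: [64, 32, 4, 8] -> [64, 32, 4, 8]  score +0 (running 0)
col 1: [32, 0, 8, 8] -> [0, 0, 32, 16]  score +16 (running 16)
col 2: [32, 8, 0, 4] -> [0, 32, 8, 4]  score +0 (running 16)
col 3: [0, 32, 0, 0] -> [0, 0, 0, 32]  score +0 (running 16)
Board after move:
64  0  0  0
32  0 32  0
 4 32  8  0
 8 16  4 32

Answer: 16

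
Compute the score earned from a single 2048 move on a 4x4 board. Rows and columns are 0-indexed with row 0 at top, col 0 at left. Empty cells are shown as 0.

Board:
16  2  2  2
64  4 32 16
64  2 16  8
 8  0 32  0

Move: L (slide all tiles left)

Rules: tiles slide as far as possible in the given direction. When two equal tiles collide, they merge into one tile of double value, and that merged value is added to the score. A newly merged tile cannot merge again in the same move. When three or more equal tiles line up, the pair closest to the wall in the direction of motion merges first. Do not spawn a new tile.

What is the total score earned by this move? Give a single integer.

Answer: 4

Derivation:
Slide left:
row 0: [16, 2, 2, 2] -> [16, 4, 2, 0]  score +4 (running 4)
row 1: [64, 4, 32, 16] -> [64, 4, 32, 16]  score +0 (running 4)
row 2: [64, 2, 16, 8] -> [64, 2, 16, 8]  score +0 (running 4)
row 3: [8, 0, 32, 0] -> [8, 32, 0, 0]  score +0 (running 4)
Board after move:
16  4  2  0
64  4 32 16
64  2 16  8
 8 32  0  0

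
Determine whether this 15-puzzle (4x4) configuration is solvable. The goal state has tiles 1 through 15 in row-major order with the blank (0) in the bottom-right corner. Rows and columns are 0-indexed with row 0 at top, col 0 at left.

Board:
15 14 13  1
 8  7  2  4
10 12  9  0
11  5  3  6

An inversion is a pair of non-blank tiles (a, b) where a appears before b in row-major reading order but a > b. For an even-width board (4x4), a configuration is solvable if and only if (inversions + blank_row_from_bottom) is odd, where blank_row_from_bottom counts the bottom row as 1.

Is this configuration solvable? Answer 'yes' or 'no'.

Answer: yes

Derivation:
Inversions: 67
Blank is in row 2 (0-indexed from top), which is row 2 counting from the bottom (bottom = 1).
67 + 2 = 69, which is odd, so the puzzle is solvable.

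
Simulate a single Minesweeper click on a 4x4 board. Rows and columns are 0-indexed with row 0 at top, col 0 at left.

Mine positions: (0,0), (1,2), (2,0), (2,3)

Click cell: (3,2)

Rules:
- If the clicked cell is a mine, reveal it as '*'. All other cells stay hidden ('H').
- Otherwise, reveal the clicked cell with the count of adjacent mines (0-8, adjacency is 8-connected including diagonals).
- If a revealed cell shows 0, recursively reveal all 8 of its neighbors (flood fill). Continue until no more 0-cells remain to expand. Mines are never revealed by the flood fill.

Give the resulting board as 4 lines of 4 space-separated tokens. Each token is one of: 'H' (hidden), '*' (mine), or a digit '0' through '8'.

H H H H
H H H H
H H H H
H H 1 H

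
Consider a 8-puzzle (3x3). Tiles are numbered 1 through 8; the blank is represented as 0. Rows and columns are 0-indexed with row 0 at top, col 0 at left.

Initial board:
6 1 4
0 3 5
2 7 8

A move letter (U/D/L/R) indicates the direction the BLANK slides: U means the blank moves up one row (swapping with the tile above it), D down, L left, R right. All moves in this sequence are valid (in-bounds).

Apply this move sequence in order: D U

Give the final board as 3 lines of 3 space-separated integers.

Answer: 6 1 4
0 3 5
2 7 8

Derivation:
After move 1 (D):
6 1 4
2 3 5
0 7 8

After move 2 (U):
6 1 4
0 3 5
2 7 8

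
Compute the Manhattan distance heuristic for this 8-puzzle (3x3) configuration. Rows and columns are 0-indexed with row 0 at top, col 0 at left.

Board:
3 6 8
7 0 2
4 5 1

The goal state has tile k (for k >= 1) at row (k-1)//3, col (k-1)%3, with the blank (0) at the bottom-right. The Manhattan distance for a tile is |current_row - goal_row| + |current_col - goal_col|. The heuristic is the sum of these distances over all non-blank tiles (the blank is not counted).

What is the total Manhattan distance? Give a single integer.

Answer: 16

Derivation:
Tile 3: at (0,0), goal (0,2), distance |0-0|+|0-2| = 2
Tile 6: at (0,1), goal (1,2), distance |0-1|+|1-2| = 2
Tile 8: at (0,2), goal (2,1), distance |0-2|+|2-1| = 3
Tile 7: at (1,0), goal (2,0), distance |1-2|+|0-0| = 1
Tile 2: at (1,2), goal (0,1), distance |1-0|+|2-1| = 2
Tile 4: at (2,0), goal (1,0), distance |2-1|+|0-0| = 1
Tile 5: at (2,1), goal (1,1), distance |2-1|+|1-1| = 1
Tile 1: at (2,2), goal (0,0), distance |2-0|+|2-0| = 4
Sum: 2 + 2 + 3 + 1 + 2 + 1 + 1 + 4 = 16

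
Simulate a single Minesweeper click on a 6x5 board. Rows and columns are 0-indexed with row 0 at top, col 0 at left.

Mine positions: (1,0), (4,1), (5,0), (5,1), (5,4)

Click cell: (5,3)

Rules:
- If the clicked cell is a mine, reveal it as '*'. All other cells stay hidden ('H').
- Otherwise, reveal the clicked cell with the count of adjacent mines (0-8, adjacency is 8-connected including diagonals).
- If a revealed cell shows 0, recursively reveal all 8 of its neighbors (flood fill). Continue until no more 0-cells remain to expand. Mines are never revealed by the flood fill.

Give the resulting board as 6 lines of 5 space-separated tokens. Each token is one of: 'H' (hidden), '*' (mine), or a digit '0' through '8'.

H H H H H
H H H H H
H H H H H
H H H H H
H H H H H
H H H 1 H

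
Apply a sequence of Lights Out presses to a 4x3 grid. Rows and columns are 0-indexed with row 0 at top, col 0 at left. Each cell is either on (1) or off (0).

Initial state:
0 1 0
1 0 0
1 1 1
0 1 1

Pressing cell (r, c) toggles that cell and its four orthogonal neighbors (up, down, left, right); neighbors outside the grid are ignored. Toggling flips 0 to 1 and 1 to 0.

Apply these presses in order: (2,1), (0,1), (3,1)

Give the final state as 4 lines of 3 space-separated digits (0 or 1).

Answer: 1 0 1
1 0 0
0 1 0
1 1 0

Derivation:
After press 1 at (2,1):
0 1 0
1 1 0
0 0 0
0 0 1

After press 2 at (0,1):
1 0 1
1 0 0
0 0 0
0 0 1

After press 3 at (3,1):
1 0 1
1 0 0
0 1 0
1 1 0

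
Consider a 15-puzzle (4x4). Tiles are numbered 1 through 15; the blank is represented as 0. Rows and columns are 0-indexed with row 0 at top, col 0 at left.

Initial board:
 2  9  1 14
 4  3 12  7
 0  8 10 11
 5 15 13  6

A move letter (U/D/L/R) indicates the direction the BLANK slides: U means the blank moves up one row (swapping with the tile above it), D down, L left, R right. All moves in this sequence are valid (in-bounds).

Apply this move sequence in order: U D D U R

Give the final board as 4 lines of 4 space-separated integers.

After move 1 (U):
 2  9  1 14
 0  3 12  7
 4  8 10 11
 5 15 13  6

After move 2 (D):
 2  9  1 14
 4  3 12  7
 0  8 10 11
 5 15 13  6

After move 3 (D):
 2  9  1 14
 4  3 12  7
 5  8 10 11
 0 15 13  6

After move 4 (U):
 2  9  1 14
 4  3 12  7
 0  8 10 11
 5 15 13  6

After move 5 (R):
 2  9  1 14
 4  3 12  7
 8  0 10 11
 5 15 13  6

Answer:  2  9  1 14
 4  3 12  7
 8  0 10 11
 5 15 13  6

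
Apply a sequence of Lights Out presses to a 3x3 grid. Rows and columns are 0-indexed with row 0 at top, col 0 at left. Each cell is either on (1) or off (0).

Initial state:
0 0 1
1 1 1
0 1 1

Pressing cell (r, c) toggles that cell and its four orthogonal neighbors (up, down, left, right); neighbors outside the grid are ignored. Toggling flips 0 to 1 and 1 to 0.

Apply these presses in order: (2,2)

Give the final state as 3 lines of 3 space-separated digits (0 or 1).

After press 1 at (2,2):
0 0 1
1 1 0
0 0 0

Answer: 0 0 1
1 1 0
0 0 0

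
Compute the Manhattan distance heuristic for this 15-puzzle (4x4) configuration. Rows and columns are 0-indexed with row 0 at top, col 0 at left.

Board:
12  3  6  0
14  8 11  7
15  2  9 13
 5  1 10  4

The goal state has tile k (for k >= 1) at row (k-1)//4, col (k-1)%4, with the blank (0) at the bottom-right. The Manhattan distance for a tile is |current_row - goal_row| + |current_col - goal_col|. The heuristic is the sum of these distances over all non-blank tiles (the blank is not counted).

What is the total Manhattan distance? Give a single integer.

Answer: 37

Derivation:
Tile 12: (0,0)->(2,3) = 5
Tile 3: (0,1)->(0,2) = 1
Tile 6: (0,2)->(1,1) = 2
Tile 14: (1,0)->(3,1) = 3
Tile 8: (1,1)->(1,3) = 2
Tile 11: (1,2)->(2,2) = 1
Tile 7: (1,3)->(1,2) = 1
Tile 15: (2,0)->(3,2) = 3
Tile 2: (2,1)->(0,1) = 2
Tile 9: (2,2)->(2,0) = 2
Tile 13: (2,3)->(3,0) = 4
Tile 5: (3,0)->(1,0) = 2
Tile 1: (3,1)->(0,0) = 4
Tile 10: (3,2)->(2,1) = 2
Tile 4: (3,3)->(0,3) = 3
Sum: 5 + 1 + 2 + 3 + 2 + 1 + 1 + 3 + 2 + 2 + 4 + 2 + 4 + 2 + 3 = 37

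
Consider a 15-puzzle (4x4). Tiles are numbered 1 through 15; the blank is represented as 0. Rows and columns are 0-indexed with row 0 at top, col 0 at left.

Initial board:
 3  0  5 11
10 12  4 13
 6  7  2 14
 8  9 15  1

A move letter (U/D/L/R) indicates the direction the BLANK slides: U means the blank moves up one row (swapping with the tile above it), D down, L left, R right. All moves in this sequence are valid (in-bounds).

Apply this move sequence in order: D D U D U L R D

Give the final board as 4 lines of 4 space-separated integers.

After move 1 (D):
 3 12  5 11
10  0  4 13
 6  7  2 14
 8  9 15  1

After move 2 (D):
 3 12  5 11
10  7  4 13
 6  0  2 14
 8  9 15  1

After move 3 (U):
 3 12  5 11
10  0  4 13
 6  7  2 14
 8  9 15  1

After move 4 (D):
 3 12  5 11
10  7  4 13
 6  0  2 14
 8  9 15  1

After move 5 (U):
 3 12  5 11
10  0  4 13
 6  7  2 14
 8  9 15  1

After move 6 (L):
 3 12  5 11
 0 10  4 13
 6  7  2 14
 8  9 15  1

After move 7 (R):
 3 12  5 11
10  0  4 13
 6  7  2 14
 8  9 15  1

After move 8 (D):
 3 12  5 11
10  7  4 13
 6  0  2 14
 8  9 15  1

Answer:  3 12  5 11
10  7  4 13
 6  0  2 14
 8  9 15  1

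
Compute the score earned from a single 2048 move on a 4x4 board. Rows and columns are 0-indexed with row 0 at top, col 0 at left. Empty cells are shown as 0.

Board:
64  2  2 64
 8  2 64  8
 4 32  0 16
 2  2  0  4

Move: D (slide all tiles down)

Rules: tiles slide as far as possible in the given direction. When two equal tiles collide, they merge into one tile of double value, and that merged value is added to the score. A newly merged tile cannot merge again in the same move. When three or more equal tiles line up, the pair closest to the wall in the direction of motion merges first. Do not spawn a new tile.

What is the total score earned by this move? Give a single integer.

Slide down:
col 0: [64, 8, 4, 2] -> [64, 8, 4, 2]  score +0 (running 0)
col 1: [2, 2, 32, 2] -> [0, 4, 32, 2]  score +4 (running 4)
col 2: [2, 64, 0, 0] -> [0, 0, 2, 64]  score +0 (running 4)
col 3: [64, 8, 16, 4] -> [64, 8, 16, 4]  score +0 (running 4)
Board after move:
64  0  0 64
 8  4  0  8
 4 32  2 16
 2  2 64  4

Answer: 4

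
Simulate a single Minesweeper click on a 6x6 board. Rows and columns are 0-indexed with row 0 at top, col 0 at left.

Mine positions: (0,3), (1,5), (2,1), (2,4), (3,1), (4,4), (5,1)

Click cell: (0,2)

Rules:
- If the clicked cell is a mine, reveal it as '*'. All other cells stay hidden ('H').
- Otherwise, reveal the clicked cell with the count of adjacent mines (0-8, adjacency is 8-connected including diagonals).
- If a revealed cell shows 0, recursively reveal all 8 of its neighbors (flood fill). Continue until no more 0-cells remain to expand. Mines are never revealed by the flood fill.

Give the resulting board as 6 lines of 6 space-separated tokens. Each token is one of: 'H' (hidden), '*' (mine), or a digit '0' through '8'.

H H 1 H H H
H H H H H H
H H H H H H
H H H H H H
H H H H H H
H H H H H H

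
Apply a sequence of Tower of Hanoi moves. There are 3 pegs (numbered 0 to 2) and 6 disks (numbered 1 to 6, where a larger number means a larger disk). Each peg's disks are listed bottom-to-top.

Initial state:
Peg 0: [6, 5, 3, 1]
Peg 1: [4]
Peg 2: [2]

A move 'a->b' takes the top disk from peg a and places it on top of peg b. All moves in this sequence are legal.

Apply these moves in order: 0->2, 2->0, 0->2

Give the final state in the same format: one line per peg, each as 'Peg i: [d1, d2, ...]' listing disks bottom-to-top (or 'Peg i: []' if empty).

Answer: Peg 0: [6, 5, 3]
Peg 1: [4]
Peg 2: [2, 1]

Derivation:
After move 1 (0->2):
Peg 0: [6, 5, 3]
Peg 1: [4]
Peg 2: [2, 1]

After move 2 (2->0):
Peg 0: [6, 5, 3, 1]
Peg 1: [4]
Peg 2: [2]

After move 3 (0->2):
Peg 0: [6, 5, 3]
Peg 1: [4]
Peg 2: [2, 1]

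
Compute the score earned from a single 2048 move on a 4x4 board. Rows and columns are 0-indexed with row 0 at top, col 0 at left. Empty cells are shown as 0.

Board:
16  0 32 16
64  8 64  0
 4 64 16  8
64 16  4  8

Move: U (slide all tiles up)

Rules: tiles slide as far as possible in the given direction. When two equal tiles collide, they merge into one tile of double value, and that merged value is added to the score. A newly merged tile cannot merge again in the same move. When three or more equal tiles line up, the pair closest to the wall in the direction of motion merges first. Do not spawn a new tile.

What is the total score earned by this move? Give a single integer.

Answer: 16

Derivation:
Slide up:
col 0: [16, 64, 4, 64] -> [16, 64, 4, 64]  score +0 (running 0)
col 1: [0, 8, 64, 16] -> [8, 64, 16, 0]  score +0 (running 0)
col 2: [32, 64, 16, 4] -> [32, 64, 16, 4]  score +0 (running 0)
col 3: [16, 0, 8, 8] -> [16, 16, 0, 0]  score +16 (running 16)
Board after move:
16  8 32 16
64 64 64 16
 4 16 16  0
64  0  4  0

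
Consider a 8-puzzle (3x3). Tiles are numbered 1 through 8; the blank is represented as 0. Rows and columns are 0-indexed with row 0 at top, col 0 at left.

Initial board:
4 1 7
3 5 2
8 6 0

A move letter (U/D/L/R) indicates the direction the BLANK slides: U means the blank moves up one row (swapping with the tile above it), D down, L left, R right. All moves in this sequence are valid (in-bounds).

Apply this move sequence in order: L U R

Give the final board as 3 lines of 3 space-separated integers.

Answer: 4 1 7
3 2 0
8 5 6

Derivation:
After move 1 (L):
4 1 7
3 5 2
8 0 6

After move 2 (U):
4 1 7
3 0 2
8 5 6

After move 3 (R):
4 1 7
3 2 0
8 5 6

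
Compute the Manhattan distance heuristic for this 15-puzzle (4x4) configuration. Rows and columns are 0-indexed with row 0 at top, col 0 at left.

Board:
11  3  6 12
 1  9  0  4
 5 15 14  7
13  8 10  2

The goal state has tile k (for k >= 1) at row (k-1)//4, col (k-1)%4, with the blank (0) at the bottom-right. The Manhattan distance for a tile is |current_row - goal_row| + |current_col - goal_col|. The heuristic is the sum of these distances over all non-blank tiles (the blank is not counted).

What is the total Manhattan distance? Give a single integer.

Answer: 31

Derivation:
Tile 11: (0,0)->(2,2) = 4
Tile 3: (0,1)->(0,2) = 1
Tile 6: (0,2)->(1,1) = 2
Tile 12: (0,3)->(2,3) = 2
Tile 1: (1,0)->(0,0) = 1
Tile 9: (1,1)->(2,0) = 2
Tile 4: (1,3)->(0,3) = 1
Tile 5: (2,0)->(1,0) = 1
Tile 15: (2,1)->(3,2) = 2
Tile 14: (2,2)->(3,1) = 2
Tile 7: (2,3)->(1,2) = 2
Tile 13: (3,0)->(3,0) = 0
Tile 8: (3,1)->(1,3) = 4
Tile 10: (3,2)->(2,1) = 2
Tile 2: (3,3)->(0,1) = 5
Sum: 4 + 1 + 2 + 2 + 1 + 2 + 1 + 1 + 2 + 2 + 2 + 0 + 4 + 2 + 5 = 31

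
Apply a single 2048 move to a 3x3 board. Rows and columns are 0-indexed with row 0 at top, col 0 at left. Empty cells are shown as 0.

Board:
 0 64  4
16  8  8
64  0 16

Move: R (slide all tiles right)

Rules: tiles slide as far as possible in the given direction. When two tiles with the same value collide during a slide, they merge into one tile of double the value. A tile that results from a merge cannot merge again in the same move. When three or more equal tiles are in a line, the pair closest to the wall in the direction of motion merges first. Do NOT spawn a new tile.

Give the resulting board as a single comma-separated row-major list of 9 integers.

Slide right:
row 0: [0, 64, 4] -> [0, 64, 4]
row 1: [16, 8, 8] -> [0, 16, 16]
row 2: [64, 0, 16] -> [0, 64, 16]

Answer: 0, 64, 4, 0, 16, 16, 0, 64, 16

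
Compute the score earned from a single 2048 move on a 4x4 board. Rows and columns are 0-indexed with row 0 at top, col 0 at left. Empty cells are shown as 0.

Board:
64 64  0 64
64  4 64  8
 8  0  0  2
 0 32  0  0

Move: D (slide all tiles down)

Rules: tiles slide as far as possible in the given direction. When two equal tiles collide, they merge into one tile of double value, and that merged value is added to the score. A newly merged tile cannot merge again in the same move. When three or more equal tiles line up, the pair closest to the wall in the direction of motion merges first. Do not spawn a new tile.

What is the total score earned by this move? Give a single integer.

Answer: 128

Derivation:
Slide down:
col 0: [64, 64, 8, 0] -> [0, 0, 128, 8]  score +128 (running 128)
col 1: [64, 4, 0, 32] -> [0, 64, 4, 32]  score +0 (running 128)
col 2: [0, 64, 0, 0] -> [0, 0, 0, 64]  score +0 (running 128)
col 3: [64, 8, 2, 0] -> [0, 64, 8, 2]  score +0 (running 128)
Board after move:
  0   0   0   0
  0  64   0  64
128   4   0   8
  8  32  64   2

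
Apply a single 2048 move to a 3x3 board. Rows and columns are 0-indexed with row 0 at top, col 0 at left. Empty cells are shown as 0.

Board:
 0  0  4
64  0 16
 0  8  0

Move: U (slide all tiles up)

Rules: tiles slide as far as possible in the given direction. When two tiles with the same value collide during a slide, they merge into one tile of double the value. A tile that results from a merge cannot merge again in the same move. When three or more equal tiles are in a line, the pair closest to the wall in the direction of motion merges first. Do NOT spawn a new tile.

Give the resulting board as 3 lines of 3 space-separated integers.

Answer: 64  8  4
 0  0 16
 0  0  0

Derivation:
Slide up:
col 0: [0, 64, 0] -> [64, 0, 0]
col 1: [0, 0, 8] -> [8, 0, 0]
col 2: [4, 16, 0] -> [4, 16, 0]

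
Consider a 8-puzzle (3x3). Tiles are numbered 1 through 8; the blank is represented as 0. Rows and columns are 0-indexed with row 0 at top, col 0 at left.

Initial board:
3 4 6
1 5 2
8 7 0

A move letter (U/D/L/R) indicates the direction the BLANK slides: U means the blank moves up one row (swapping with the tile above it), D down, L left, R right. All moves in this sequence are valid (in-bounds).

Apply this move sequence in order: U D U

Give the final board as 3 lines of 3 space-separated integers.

Answer: 3 4 6
1 5 0
8 7 2

Derivation:
After move 1 (U):
3 4 6
1 5 0
8 7 2

After move 2 (D):
3 4 6
1 5 2
8 7 0

After move 3 (U):
3 4 6
1 5 0
8 7 2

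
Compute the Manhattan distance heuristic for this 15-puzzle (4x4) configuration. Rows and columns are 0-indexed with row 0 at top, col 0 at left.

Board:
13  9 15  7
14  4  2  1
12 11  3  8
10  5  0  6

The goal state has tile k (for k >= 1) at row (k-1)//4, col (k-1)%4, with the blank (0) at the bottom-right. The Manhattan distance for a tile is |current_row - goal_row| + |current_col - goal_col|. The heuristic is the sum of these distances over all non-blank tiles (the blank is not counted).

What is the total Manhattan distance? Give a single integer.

Tile 13: (0,0)->(3,0) = 3
Tile 9: (0,1)->(2,0) = 3
Tile 15: (0,2)->(3,2) = 3
Tile 7: (0,3)->(1,2) = 2
Tile 14: (1,0)->(3,1) = 3
Tile 4: (1,1)->(0,3) = 3
Tile 2: (1,2)->(0,1) = 2
Tile 1: (1,3)->(0,0) = 4
Tile 12: (2,0)->(2,3) = 3
Tile 11: (2,1)->(2,2) = 1
Tile 3: (2,2)->(0,2) = 2
Tile 8: (2,3)->(1,3) = 1
Tile 10: (3,0)->(2,1) = 2
Tile 5: (3,1)->(1,0) = 3
Tile 6: (3,3)->(1,1) = 4
Sum: 3 + 3 + 3 + 2 + 3 + 3 + 2 + 4 + 3 + 1 + 2 + 1 + 2 + 3 + 4 = 39

Answer: 39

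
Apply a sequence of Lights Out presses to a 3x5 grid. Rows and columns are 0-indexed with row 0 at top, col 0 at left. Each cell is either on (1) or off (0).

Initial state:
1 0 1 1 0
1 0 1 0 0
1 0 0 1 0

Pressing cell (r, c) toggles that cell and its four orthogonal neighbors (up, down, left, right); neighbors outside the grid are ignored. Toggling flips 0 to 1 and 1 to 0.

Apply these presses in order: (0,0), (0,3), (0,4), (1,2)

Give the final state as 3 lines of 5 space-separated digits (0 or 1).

After press 1 at (0,0):
0 1 1 1 0
0 0 1 0 0
1 0 0 1 0

After press 2 at (0,3):
0 1 0 0 1
0 0 1 1 0
1 0 0 1 0

After press 3 at (0,4):
0 1 0 1 0
0 0 1 1 1
1 0 0 1 0

After press 4 at (1,2):
0 1 1 1 0
0 1 0 0 1
1 0 1 1 0

Answer: 0 1 1 1 0
0 1 0 0 1
1 0 1 1 0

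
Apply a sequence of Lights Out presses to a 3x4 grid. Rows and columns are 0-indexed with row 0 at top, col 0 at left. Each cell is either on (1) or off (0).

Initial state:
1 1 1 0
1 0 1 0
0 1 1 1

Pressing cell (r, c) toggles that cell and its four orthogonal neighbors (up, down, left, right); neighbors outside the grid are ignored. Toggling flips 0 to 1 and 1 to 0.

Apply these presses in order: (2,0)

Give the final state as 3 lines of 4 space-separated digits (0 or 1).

After press 1 at (2,0):
1 1 1 0
0 0 1 0
1 0 1 1

Answer: 1 1 1 0
0 0 1 0
1 0 1 1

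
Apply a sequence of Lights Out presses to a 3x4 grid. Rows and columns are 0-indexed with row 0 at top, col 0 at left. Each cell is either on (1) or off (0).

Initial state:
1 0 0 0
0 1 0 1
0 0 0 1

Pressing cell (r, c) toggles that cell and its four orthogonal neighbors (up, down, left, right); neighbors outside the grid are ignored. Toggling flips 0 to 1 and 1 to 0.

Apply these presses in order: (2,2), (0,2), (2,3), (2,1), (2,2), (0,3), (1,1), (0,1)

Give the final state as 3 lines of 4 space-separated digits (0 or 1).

After press 1 at (2,2):
1 0 0 0
0 1 1 1
0 1 1 0

After press 2 at (0,2):
1 1 1 1
0 1 0 1
0 1 1 0

After press 3 at (2,3):
1 1 1 1
0 1 0 0
0 1 0 1

After press 4 at (2,1):
1 1 1 1
0 0 0 0
1 0 1 1

After press 5 at (2,2):
1 1 1 1
0 0 1 0
1 1 0 0

After press 6 at (0,3):
1 1 0 0
0 0 1 1
1 1 0 0

After press 7 at (1,1):
1 0 0 0
1 1 0 1
1 0 0 0

After press 8 at (0,1):
0 1 1 0
1 0 0 1
1 0 0 0

Answer: 0 1 1 0
1 0 0 1
1 0 0 0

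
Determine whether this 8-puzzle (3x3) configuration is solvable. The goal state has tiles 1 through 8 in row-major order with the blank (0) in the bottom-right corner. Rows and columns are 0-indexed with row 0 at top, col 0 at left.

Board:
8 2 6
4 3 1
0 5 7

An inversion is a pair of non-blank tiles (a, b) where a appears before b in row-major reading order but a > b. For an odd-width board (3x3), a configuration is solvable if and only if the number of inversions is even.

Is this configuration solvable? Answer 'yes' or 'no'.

Answer: no

Derivation:
Inversions (pairs i<j in row-major order where tile[i] > tile[j] > 0): 15
15 is odd, so the puzzle is not solvable.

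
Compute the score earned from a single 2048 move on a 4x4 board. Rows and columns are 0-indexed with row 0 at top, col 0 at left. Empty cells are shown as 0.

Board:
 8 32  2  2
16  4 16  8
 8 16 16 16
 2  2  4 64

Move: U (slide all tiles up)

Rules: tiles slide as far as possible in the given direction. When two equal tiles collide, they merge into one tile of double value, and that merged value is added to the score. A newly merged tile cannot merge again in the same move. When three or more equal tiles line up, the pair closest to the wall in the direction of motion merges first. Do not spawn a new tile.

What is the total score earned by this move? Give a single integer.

Answer: 32

Derivation:
Slide up:
col 0: [8, 16, 8, 2] -> [8, 16, 8, 2]  score +0 (running 0)
col 1: [32, 4, 16, 2] -> [32, 4, 16, 2]  score +0 (running 0)
col 2: [2, 16, 16, 4] -> [2, 32, 4, 0]  score +32 (running 32)
col 3: [2, 8, 16, 64] -> [2, 8, 16, 64]  score +0 (running 32)
Board after move:
 8 32  2  2
16  4 32  8
 8 16  4 16
 2  2  0 64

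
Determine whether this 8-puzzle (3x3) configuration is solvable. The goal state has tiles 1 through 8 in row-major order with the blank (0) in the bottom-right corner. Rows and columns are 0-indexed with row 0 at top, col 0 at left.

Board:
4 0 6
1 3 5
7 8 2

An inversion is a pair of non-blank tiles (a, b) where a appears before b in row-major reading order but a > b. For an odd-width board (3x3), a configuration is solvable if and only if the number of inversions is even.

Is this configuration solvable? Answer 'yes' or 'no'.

Inversions (pairs i<j in row-major order where tile[i] > tile[j] > 0): 11
11 is odd, so the puzzle is not solvable.

Answer: no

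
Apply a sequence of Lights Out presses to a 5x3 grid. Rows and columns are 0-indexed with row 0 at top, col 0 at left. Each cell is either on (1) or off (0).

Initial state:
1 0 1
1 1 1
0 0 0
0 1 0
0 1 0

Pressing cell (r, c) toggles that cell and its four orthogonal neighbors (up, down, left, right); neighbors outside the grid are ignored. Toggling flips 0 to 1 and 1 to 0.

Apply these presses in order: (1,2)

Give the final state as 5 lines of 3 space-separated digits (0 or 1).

After press 1 at (1,2):
1 0 0
1 0 0
0 0 1
0 1 0
0 1 0

Answer: 1 0 0
1 0 0
0 0 1
0 1 0
0 1 0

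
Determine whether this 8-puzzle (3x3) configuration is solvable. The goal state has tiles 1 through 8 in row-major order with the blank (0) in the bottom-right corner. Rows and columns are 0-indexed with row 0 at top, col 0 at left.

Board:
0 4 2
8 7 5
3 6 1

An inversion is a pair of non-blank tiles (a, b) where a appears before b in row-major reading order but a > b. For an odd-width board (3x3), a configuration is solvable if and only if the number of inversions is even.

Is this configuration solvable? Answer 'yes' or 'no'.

Inversions (pairs i<j in row-major order where tile[i] > tile[j] > 0): 17
17 is odd, so the puzzle is not solvable.

Answer: no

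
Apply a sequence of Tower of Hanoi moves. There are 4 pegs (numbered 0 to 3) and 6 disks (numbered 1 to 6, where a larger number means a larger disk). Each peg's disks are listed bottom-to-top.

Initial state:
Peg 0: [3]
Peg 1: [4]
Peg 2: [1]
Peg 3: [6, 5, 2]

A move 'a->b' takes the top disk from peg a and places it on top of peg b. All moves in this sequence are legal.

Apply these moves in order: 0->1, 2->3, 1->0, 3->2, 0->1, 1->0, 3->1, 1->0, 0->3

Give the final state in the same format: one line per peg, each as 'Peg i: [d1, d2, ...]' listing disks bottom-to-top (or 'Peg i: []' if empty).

After move 1 (0->1):
Peg 0: []
Peg 1: [4, 3]
Peg 2: [1]
Peg 3: [6, 5, 2]

After move 2 (2->3):
Peg 0: []
Peg 1: [4, 3]
Peg 2: []
Peg 3: [6, 5, 2, 1]

After move 3 (1->0):
Peg 0: [3]
Peg 1: [4]
Peg 2: []
Peg 3: [6, 5, 2, 1]

After move 4 (3->2):
Peg 0: [3]
Peg 1: [4]
Peg 2: [1]
Peg 3: [6, 5, 2]

After move 5 (0->1):
Peg 0: []
Peg 1: [4, 3]
Peg 2: [1]
Peg 3: [6, 5, 2]

After move 6 (1->0):
Peg 0: [3]
Peg 1: [4]
Peg 2: [1]
Peg 3: [6, 5, 2]

After move 7 (3->1):
Peg 0: [3]
Peg 1: [4, 2]
Peg 2: [1]
Peg 3: [6, 5]

After move 8 (1->0):
Peg 0: [3, 2]
Peg 1: [4]
Peg 2: [1]
Peg 3: [6, 5]

After move 9 (0->3):
Peg 0: [3]
Peg 1: [4]
Peg 2: [1]
Peg 3: [6, 5, 2]

Answer: Peg 0: [3]
Peg 1: [4]
Peg 2: [1]
Peg 3: [6, 5, 2]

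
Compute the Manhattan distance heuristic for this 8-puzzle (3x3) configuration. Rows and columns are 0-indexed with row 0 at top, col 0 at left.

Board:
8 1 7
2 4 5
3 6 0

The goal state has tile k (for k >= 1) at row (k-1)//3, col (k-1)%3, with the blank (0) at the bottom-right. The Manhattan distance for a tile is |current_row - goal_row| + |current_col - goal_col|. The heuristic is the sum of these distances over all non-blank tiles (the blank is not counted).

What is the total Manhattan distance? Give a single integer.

Answer: 18

Derivation:
Tile 8: at (0,0), goal (2,1), distance |0-2|+|0-1| = 3
Tile 1: at (0,1), goal (0,0), distance |0-0|+|1-0| = 1
Tile 7: at (0,2), goal (2,0), distance |0-2|+|2-0| = 4
Tile 2: at (1,0), goal (0,1), distance |1-0|+|0-1| = 2
Tile 4: at (1,1), goal (1,0), distance |1-1|+|1-0| = 1
Tile 5: at (1,2), goal (1,1), distance |1-1|+|2-1| = 1
Tile 3: at (2,0), goal (0,2), distance |2-0|+|0-2| = 4
Tile 6: at (2,1), goal (1,2), distance |2-1|+|1-2| = 2
Sum: 3 + 1 + 4 + 2 + 1 + 1 + 4 + 2 = 18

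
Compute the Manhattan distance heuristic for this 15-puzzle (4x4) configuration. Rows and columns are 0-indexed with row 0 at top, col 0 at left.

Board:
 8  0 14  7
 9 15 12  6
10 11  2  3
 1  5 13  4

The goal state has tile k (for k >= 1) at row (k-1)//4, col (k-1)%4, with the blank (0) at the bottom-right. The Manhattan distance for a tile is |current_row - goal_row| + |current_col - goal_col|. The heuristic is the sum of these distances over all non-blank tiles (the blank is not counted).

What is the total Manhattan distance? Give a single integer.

Tile 8: (0,0)->(1,3) = 4
Tile 14: (0,2)->(3,1) = 4
Tile 7: (0,3)->(1,2) = 2
Tile 9: (1,0)->(2,0) = 1
Tile 15: (1,1)->(3,2) = 3
Tile 12: (1,2)->(2,3) = 2
Tile 6: (1,3)->(1,1) = 2
Tile 10: (2,0)->(2,1) = 1
Tile 11: (2,1)->(2,2) = 1
Tile 2: (2,2)->(0,1) = 3
Tile 3: (2,3)->(0,2) = 3
Tile 1: (3,0)->(0,0) = 3
Tile 5: (3,1)->(1,0) = 3
Tile 13: (3,2)->(3,0) = 2
Tile 4: (3,3)->(0,3) = 3
Sum: 4 + 4 + 2 + 1 + 3 + 2 + 2 + 1 + 1 + 3 + 3 + 3 + 3 + 2 + 3 = 37

Answer: 37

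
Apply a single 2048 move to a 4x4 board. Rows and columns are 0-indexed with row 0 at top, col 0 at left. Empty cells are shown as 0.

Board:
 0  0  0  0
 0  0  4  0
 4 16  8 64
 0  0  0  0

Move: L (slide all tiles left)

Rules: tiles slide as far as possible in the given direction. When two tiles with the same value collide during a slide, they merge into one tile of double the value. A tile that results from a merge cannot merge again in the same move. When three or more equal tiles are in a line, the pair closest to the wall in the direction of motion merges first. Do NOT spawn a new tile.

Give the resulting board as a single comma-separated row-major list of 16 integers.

Slide left:
row 0: [0, 0, 0, 0] -> [0, 0, 0, 0]
row 1: [0, 0, 4, 0] -> [4, 0, 0, 0]
row 2: [4, 16, 8, 64] -> [4, 16, 8, 64]
row 3: [0, 0, 0, 0] -> [0, 0, 0, 0]

Answer: 0, 0, 0, 0, 4, 0, 0, 0, 4, 16, 8, 64, 0, 0, 0, 0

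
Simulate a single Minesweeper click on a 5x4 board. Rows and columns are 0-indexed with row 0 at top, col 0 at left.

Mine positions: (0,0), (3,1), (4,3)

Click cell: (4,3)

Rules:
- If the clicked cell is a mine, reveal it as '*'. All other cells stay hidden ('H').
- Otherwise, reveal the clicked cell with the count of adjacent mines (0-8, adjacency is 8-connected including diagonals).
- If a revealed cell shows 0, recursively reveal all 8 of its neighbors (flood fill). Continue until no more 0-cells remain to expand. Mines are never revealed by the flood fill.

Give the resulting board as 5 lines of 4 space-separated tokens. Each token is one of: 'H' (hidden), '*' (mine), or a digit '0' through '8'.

H H H H
H H H H
H H H H
H H H H
H H H *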